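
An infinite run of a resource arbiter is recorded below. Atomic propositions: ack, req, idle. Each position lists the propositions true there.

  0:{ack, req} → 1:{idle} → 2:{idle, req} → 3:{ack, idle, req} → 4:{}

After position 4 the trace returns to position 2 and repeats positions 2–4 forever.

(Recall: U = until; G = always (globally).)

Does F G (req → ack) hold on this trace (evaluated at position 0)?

G (req → ack) is false at every position 0..4, so it never becomes true and F G (req → ack) fails.

Does not hold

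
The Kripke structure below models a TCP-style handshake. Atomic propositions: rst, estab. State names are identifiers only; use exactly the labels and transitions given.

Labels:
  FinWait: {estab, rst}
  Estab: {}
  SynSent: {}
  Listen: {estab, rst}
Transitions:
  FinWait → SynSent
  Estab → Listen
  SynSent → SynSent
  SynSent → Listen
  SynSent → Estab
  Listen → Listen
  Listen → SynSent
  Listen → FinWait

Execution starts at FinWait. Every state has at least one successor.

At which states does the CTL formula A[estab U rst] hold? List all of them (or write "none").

States satisfying estab: {FinWait, Listen}.
States satisfying rst: {FinWait, Listen}.
States satisfying A[estab U rst]: {FinWait, Listen}.

{FinWait, Listen}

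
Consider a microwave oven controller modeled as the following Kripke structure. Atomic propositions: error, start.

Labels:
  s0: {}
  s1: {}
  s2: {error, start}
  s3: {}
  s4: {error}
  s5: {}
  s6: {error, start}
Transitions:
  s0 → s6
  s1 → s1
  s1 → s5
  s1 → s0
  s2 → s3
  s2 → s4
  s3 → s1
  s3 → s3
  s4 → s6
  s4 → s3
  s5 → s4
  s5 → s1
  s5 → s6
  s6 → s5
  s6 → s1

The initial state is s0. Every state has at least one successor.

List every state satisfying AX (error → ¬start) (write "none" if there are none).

States satisfying error → ¬start: {s0, s1, s3, s4, s5}.
States satisfying AX (error → ¬start): {s1, s2, s3, s6}.

{s1, s2, s3, s6}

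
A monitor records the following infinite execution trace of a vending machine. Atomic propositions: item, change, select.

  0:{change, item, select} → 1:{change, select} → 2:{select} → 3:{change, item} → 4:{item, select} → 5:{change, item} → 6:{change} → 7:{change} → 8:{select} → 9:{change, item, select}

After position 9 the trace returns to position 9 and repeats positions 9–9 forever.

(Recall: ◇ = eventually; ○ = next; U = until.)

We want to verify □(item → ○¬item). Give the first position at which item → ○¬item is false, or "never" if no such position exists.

Check item → ○¬item at each position in order: 0 ✓, 1 ✓, 2 ✓.
At position 3 the labels are {change, item} and the next position 4 has {item, select}, so item → ○¬item is false there. This is the first violation.

3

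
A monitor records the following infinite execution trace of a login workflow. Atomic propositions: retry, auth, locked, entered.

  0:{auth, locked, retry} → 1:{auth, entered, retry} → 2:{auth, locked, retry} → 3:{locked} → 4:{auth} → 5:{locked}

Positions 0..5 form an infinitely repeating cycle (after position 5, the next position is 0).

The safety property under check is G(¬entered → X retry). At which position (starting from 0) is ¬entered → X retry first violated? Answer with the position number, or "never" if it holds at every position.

Check ¬entered → X retry at each position in order: 0 ✓, 1 ✓.
At position 2 the labels are {auth, locked, retry} and the next position 3 has {locked}, so ¬entered → X retry is false there. This is the first violation.

2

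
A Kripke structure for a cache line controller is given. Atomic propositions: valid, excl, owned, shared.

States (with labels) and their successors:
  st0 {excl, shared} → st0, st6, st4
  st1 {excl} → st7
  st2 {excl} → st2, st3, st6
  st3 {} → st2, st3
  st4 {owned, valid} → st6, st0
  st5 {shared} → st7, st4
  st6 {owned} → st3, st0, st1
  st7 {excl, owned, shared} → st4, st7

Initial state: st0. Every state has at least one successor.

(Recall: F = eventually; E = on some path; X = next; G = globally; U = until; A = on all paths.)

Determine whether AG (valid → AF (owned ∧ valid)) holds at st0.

States satisfying valid → AF (owned ∧ valid): {st0, st1, st2, st3, st4, st5, st6, st7}.
States satisfying AG (valid → AF (owned ∧ valid)): {st0, st1, st2, st3, st4, st5, st6, st7}.
Every state reachable from st0 satisfies valid → AF (owned ∧ valid).
st0 ∈ Sat(AG (valid → AF (owned ∧ valid))).

Holds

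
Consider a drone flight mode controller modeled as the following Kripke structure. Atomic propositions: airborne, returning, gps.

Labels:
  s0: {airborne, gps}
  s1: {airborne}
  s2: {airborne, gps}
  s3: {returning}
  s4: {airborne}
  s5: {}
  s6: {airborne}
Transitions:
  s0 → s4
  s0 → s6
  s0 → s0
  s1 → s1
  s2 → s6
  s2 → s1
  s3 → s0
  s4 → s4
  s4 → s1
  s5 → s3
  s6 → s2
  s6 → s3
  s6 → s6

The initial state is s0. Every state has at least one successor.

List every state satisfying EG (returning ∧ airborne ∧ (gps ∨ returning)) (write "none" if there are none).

States satisfying returning ∧ airborne ∧ (gps ∨ returning): ∅.
States satisfying EG (returning ∧ airborne ∧ (gps ∨ returning)): ∅.

none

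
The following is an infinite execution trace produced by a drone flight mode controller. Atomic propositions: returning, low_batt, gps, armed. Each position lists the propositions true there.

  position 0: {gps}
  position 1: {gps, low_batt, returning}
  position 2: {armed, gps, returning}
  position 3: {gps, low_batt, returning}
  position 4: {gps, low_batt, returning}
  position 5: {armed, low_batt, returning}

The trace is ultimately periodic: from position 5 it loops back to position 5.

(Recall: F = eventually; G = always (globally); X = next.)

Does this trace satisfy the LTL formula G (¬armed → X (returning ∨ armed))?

Holds

¬armed → X (returning ∨ armed) holds at every position 0..5, and those are all positions ever visited, so G (¬armed → X (returning ∨ armed)) holds.
Positions where ¬armed holds: 0, 1, 3, 4.
Check X (returning ∨ armed) at each: 0→ok, 1→ok, 3→ok, 4→ok.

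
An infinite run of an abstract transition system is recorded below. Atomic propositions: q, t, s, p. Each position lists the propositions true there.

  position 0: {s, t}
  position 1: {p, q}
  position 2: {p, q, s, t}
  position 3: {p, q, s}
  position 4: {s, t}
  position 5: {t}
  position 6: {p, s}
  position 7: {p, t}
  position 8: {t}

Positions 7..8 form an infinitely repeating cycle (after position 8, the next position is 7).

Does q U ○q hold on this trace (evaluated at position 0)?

Yes

Walking from position 0: ○q first holds at position 0, and q holds at every earlier position along the way, so q U ○q holds.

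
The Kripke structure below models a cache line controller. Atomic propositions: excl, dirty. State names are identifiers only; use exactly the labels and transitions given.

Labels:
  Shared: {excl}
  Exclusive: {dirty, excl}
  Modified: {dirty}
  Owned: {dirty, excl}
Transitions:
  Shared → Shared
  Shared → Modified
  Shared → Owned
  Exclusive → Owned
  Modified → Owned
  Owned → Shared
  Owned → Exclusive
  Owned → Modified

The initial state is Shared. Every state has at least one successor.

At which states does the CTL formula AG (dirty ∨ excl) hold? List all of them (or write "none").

{Shared, Exclusive, Modified, Owned}

States satisfying dirty ∨ excl: {Shared, Exclusive, Modified, Owned}.
States satisfying AG (dirty ∨ excl): {Shared, Exclusive, Modified, Owned}.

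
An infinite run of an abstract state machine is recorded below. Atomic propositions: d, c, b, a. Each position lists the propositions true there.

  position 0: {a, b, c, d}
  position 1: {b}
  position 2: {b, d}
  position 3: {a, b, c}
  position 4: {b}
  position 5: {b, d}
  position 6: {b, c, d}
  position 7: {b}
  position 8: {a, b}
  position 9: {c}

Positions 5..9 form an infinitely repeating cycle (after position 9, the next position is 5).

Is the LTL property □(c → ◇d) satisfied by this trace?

c → ◇d holds at every position 0..9, and those are all positions ever visited, so □(c → ◇d) holds.
Positions where c holds: 0, 3, 6, 9.
Check ◇d at each: 0→ok, 3→ok, 6→ok, 9→ok.

Satisfied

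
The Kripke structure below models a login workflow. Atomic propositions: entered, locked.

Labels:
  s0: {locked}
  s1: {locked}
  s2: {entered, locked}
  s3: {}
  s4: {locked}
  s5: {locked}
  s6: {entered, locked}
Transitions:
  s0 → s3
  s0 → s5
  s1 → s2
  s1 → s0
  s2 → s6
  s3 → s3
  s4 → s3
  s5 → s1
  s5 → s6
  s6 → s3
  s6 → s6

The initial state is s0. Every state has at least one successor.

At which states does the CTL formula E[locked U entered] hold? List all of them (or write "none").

{s0, s1, s2, s5, s6}

States satisfying locked: {s0, s1, s2, s4, s5, s6}.
States satisfying entered: {s2, s6}.
States satisfying E[locked U entered]: {s0, s1, s2, s5, s6}.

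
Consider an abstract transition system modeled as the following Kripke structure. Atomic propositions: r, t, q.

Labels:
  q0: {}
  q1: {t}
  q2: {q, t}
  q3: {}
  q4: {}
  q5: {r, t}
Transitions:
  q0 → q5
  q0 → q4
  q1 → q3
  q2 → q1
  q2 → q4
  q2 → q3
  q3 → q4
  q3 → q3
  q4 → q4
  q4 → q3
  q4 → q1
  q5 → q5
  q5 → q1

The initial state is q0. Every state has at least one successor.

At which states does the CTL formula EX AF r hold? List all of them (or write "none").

{q0, q5}

States satisfying AF r: {q5}.
States satisfying EX AF r: {q0, q5}.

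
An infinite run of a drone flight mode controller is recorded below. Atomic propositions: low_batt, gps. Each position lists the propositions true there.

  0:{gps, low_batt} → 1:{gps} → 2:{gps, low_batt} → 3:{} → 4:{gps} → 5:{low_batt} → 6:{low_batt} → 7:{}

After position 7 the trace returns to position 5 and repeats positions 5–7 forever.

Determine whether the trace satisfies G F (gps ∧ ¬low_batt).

F (gps ∧ ¬low_batt) must hold at every position from 0 onward. It fails at position 5, so G F (gps ∧ ¬low_batt) is false.

No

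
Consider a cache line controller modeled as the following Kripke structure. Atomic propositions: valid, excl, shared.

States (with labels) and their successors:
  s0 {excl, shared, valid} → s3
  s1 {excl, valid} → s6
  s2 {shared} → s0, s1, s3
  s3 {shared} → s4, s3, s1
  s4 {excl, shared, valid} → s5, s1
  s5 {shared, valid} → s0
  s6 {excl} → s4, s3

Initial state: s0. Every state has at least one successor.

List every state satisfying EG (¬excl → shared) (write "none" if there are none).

States satisfying ¬excl → shared: {s0, s1, s2, s3, s4, s5, s6}.
States satisfying EG (¬excl → shared): {s0, s1, s2, s3, s4, s5, s6}.

{s0, s1, s2, s3, s4, s5, s6}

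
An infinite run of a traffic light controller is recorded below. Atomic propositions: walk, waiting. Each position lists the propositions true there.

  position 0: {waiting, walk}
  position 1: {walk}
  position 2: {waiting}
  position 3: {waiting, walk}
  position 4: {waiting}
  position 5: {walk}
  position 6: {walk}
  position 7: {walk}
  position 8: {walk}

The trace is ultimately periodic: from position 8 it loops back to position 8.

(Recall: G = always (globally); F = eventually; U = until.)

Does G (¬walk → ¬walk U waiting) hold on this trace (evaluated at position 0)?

Yes

¬walk → ¬walk U waiting holds at every position 0..8, and those are all positions ever visited, so G (¬walk → ¬walk U waiting) holds.
Positions where ¬walk holds: 2, 4.
Check ¬walk U waiting at each: 2→ok, 4→ok.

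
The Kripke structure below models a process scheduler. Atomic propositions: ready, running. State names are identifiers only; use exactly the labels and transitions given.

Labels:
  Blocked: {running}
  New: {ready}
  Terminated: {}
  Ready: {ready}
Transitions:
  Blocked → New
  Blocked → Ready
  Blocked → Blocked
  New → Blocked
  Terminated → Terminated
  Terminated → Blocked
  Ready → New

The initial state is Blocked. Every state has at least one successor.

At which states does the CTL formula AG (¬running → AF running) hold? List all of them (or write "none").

{Blocked, New, Ready}

States satisfying ¬running → AF running: {Blocked, New, Ready}.
States satisfying AG (¬running → AF running): {Blocked, New, Ready}.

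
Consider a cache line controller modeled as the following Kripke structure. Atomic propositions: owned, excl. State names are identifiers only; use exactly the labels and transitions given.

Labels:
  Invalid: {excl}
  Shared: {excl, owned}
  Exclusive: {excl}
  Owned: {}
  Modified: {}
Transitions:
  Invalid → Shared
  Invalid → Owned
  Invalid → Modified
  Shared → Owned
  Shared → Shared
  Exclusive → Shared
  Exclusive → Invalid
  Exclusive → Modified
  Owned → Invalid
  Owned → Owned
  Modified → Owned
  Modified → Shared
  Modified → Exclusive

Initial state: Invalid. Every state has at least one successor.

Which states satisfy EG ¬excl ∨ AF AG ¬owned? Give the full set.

{Owned, Modified}

States satisfying ¬excl: {Owned, Modified}.
States satisfying EG ¬excl: {Owned, Modified}.
States satisfying AG ¬owned: ∅.
States satisfying AF AG ¬owned: ∅.
States satisfying EG ¬excl ∨ AF AG ¬owned: {Owned, Modified}.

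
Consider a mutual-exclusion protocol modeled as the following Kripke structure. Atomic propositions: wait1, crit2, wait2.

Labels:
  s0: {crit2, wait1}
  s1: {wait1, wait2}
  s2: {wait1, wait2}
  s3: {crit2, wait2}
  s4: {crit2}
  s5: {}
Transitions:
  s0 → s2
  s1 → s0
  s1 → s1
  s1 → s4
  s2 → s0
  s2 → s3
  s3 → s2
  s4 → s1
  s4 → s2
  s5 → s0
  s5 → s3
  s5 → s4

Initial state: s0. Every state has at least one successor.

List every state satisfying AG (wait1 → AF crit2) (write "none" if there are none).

States satisfying wait1 → AF crit2: {s0, s2, s3, s4, s5}.
States satisfying AG (wait1 → AF crit2): {s0, s2, s3}.

{s0, s2, s3}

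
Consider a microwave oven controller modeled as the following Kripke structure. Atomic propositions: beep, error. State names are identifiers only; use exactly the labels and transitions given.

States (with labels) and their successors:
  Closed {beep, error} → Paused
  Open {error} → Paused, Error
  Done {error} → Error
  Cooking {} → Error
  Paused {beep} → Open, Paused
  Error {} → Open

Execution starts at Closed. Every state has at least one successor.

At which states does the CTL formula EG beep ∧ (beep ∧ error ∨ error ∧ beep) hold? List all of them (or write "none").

{Closed}

States satisfying beep: {Closed, Paused}.
States satisfying EG beep: {Closed, Paused}.
States satisfying beep ∧ error: {Closed}.
States satisfying error ∧ beep: {Closed}.
States satisfying beep ∧ error ∨ error ∧ beep: {Closed}.
States satisfying EG beep ∧ (beep ∧ error ∨ error ∧ beep): {Closed}.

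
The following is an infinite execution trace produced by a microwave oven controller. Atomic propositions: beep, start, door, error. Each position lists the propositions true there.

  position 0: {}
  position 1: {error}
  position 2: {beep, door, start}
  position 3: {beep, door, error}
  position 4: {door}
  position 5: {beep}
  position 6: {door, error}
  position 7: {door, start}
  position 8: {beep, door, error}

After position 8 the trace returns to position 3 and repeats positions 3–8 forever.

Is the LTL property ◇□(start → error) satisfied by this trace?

No

□(start → error) is false at every position 0..8, so it never becomes true and ◇□(start → error) fails.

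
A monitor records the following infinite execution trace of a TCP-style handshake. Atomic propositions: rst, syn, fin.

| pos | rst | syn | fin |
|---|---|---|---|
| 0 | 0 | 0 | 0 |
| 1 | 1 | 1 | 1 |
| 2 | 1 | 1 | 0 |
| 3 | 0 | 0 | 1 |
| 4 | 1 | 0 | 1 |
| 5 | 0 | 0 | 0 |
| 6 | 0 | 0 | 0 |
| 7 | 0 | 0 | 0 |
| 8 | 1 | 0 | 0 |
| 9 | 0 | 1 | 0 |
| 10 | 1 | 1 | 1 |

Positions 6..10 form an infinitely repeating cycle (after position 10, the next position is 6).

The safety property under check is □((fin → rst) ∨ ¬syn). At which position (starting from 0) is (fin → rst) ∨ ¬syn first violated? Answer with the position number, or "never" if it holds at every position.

never

(fin → rst) ∨ ¬syn holds at every position 0..10, and those are all the positions the trace ever visits, so the invariant □((fin → rst) ∨ ¬syn) is never violated.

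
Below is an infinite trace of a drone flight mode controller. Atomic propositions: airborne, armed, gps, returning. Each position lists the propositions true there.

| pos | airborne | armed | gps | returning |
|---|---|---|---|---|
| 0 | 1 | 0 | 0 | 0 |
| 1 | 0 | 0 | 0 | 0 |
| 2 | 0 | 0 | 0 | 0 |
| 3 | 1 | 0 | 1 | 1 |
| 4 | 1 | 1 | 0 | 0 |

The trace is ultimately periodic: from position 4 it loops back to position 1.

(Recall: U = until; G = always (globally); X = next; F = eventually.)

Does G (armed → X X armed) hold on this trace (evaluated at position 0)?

Does not hold

armed → X X armed must hold at every position from 0 onward. It fails at position 4, so G (armed → X X armed) is false.
Positions where armed holds: 4.
Check X X armed at each: 4→fails.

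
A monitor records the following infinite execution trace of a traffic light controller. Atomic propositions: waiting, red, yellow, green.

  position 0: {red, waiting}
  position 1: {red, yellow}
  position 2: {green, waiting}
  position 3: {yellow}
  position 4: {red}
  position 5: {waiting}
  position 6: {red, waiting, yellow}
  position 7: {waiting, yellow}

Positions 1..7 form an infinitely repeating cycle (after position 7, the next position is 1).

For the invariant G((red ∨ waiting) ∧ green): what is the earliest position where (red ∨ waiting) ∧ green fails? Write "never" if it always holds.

At position 0 the labels are {red, waiting}, so (red ∨ waiting) ∧ green is false there. This is the first violation.

0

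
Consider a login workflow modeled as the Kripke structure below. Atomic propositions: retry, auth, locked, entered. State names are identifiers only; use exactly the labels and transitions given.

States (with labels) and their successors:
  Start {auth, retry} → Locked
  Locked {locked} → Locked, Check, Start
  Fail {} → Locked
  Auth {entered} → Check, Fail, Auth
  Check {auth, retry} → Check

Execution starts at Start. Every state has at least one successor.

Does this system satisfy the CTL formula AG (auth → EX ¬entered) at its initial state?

States satisfying auth → EX ¬entered: {Start, Locked, Fail, Auth, Check}.
States satisfying AG (auth → EX ¬entered): {Start, Locked, Fail, Auth, Check}.
Every state reachable from Start satisfies auth → EX ¬entered.
Start ∈ Sat(AG (auth → EX ¬entered)).

Yes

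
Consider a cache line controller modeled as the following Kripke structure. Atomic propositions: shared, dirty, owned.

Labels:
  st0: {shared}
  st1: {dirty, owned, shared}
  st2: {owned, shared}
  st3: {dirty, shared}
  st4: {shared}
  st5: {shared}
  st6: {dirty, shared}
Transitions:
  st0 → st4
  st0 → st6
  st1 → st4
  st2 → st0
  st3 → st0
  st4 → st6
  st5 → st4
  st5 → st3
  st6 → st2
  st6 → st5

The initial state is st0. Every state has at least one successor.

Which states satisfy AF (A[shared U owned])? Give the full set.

States satisfying A[shared U owned]: {st1, st2}.
States satisfying AF (A[shared U owned]): {st1, st2}.

{st1, st2}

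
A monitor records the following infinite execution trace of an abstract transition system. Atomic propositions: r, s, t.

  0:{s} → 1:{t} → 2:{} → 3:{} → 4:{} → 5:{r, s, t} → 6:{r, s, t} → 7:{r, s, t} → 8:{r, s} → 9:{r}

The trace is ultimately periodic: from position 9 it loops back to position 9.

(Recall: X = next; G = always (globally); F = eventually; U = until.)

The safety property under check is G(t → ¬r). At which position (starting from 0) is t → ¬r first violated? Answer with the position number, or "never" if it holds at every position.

Check t → ¬r at each position in order: 0 ✓, 1 ✓, 2 ✓, 3 ✓, 4 ✓.
At position 5 the labels are {r, s, t}, so t → ¬r is false there. This is the first violation.

5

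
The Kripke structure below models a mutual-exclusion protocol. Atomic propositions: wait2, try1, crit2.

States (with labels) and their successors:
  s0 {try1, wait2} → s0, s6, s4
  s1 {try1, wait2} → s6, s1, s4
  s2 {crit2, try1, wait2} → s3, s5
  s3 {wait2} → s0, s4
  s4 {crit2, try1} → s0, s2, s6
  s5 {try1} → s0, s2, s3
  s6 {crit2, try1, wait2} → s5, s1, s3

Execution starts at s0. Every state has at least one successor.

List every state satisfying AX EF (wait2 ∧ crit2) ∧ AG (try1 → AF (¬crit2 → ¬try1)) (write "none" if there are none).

none

States satisfying EF (wait2 ∧ crit2): {s0, s1, s2, s3, s4, s5, s6}.
States satisfying AX EF (wait2 ∧ crit2): {s0, s1, s2, s3, s4, s5, s6}.
States satisfying try1 → AF (¬crit2 → ¬try1): {s2, s3, s4, s6}.
States satisfying AG (try1 → AF (¬crit2 → ¬try1)): ∅.
States satisfying AX EF (wait2 ∧ crit2) ∧ AG (try1 → AF (¬crit2 → ¬try1)): ∅.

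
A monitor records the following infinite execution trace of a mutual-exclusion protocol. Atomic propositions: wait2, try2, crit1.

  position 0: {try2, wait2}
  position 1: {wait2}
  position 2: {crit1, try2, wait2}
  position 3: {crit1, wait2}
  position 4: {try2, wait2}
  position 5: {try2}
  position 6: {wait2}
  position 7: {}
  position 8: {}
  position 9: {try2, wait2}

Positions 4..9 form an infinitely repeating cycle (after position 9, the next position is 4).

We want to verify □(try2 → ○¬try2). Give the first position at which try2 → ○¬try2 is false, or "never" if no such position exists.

Check try2 → ○¬try2 at each position in order: 0 ✓, 1 ✓, 2 ✓, 3 ✓.
At position 4 the labels are {try2, wait2} and the next position 5 has {try2}, so try2 → ○¬try2 is false there. This is the first violation.

4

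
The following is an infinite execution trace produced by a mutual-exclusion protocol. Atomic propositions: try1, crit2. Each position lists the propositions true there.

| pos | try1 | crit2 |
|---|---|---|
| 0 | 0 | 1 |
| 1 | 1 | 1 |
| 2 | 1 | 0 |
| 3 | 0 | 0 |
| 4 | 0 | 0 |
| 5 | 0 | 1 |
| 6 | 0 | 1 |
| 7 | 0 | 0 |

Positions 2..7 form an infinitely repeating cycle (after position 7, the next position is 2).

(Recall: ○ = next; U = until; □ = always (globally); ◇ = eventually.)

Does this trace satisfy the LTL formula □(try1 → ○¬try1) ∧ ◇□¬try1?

Does not hold

try1 → ○¬try1 must hold at every position from 0 onward. It fails at position 1, so □(try1 → ○¬try1) is false.
Positions where try1 holds: 1, 2.
Check ○¬try1 at each: 1→fails, 2→ok.
□¬try1 is false at every position 0..7, so it never becomes true and ◇□¬try1 fails.
At position 0: □(try1 → ○¬try1) is false; ◇□¬try1 is false; so □(try1 → ○¬try1) ∧ ◇□¬try1 is false.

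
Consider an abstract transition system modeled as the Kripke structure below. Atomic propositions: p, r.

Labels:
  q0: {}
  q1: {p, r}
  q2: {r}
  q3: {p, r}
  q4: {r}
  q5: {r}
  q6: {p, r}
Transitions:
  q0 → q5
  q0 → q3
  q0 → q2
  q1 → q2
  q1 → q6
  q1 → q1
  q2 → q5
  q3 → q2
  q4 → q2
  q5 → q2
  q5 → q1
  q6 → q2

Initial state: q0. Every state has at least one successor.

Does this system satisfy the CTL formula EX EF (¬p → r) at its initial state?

States satisfying EF (¬p → r): {q0, q1, q2, q3, q4, q5, q6}.
States satisfying EX EF (¬p → r): {q0, q1, q2, q3, q4, q5, q6}.
q0 ∈ Sat(EX EF (¬p → r)).

Yes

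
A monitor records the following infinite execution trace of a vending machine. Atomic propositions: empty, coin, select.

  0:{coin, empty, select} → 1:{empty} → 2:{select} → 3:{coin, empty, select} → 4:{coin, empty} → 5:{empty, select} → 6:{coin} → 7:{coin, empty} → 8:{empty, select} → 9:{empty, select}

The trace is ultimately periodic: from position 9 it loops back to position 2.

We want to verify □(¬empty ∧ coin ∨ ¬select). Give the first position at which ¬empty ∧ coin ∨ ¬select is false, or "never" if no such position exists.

0

At position 0 the labels are {coin, empty, select}, so ¬empty ∧ coin ∨ ¬select is false there. This is the first violation.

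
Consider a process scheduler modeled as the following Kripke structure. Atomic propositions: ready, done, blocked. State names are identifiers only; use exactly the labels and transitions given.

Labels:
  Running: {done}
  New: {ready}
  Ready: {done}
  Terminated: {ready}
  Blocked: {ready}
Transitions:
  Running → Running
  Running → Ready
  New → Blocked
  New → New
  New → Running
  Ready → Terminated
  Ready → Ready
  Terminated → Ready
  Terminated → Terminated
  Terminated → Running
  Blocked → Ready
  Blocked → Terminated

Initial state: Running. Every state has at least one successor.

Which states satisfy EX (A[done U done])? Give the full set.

{Running, New, Ready, Terminated, Blocked}

States satisfying A[done U done]: {Running, Ready}.
States satisfying EX (A[done U done]): {Running, New, Ready, Terminated, Blocked}.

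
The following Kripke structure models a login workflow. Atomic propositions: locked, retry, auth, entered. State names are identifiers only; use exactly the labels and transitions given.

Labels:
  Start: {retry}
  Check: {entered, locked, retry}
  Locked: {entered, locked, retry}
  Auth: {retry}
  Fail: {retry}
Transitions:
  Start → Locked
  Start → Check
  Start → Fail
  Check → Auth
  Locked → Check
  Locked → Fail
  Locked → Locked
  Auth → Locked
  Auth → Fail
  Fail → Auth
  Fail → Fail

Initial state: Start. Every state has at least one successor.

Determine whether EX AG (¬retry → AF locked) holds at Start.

Yes

States satisfying AG (¬retry → AF locked): {Start, Check, Locked, Auth, Fail}.
States satisfying EX AG (¬retry → AF locked): {Start, Check, Locked, Auth, Fail}.
Start ∈ Sat(EX AG (¬retry → AF locked)).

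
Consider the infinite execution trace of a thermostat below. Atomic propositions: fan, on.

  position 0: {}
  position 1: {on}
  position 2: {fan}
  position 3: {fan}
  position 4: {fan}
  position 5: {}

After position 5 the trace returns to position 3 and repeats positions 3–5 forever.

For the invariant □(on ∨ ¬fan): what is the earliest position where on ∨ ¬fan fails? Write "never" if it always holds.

Check on ∨ ¬fan at each position in order: 0 ✓, 1 ✓.
At position 2 the labels are {fan}, so on ∨ ¬fan is false there. This is the first violation.

2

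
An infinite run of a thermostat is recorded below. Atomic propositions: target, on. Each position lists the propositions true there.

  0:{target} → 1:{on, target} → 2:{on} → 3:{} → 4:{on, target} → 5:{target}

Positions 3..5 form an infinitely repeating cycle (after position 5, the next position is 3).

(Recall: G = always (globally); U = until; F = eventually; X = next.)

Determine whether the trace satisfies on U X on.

Holds

Walking from position 0: X on first holds at position 0, and on holds at every earlier position along the way, so on U X on holds.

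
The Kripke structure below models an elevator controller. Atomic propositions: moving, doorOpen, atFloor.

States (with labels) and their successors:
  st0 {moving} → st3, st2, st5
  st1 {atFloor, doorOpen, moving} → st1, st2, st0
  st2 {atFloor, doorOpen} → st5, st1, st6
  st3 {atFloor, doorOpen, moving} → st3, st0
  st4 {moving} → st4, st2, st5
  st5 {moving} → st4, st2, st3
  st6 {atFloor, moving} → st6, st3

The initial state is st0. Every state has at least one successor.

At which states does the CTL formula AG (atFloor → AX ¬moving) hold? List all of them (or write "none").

none

States satisfying atFloor → AX ¬moving: {st0, st4, st5}.
States satisfying AG (atFloor → AX ¬moving): ∅.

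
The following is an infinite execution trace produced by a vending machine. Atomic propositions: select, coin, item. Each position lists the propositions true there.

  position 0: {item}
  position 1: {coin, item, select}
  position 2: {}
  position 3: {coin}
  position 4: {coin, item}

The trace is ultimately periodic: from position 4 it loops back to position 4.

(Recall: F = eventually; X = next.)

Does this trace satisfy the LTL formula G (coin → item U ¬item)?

Does not hold

coin → item U ¬item must hold at every position from 0 onward. It fails at position 4, so G (coin → item U ¬item) is false.
Positions where coin holds: 1, 3, 4.
Check item U ¬item at each: 1→ok, 3→ok, 4→fails.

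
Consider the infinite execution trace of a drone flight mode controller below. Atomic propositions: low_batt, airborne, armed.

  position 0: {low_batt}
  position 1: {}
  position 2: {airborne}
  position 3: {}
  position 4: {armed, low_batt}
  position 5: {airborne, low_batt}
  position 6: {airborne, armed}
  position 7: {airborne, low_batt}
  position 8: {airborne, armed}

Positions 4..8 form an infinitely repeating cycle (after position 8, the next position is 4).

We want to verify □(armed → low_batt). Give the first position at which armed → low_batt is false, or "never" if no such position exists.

6

Check armed → low_batt at each position in order: 0 ✓, 1 ✓, 2 ✓, 3 ✓, 4 ✓, 5 ✓.
At position 6 the labels are {airborne, armed}, so armed → low_batt is false there. This is the first violation.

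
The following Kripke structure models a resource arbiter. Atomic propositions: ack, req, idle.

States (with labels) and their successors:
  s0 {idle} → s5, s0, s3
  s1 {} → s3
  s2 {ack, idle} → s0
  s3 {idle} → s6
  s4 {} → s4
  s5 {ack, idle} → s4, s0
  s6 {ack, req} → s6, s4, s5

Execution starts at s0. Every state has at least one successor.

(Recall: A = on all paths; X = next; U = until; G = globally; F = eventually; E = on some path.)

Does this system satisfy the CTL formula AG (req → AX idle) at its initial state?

States satisfying req → AX idle: {s0, s1, s2, s3, s4, s5}.
States satisfying AG (req → AX idle): {s4}.
s6 is reachable from s0 and violates req → AX idle, so AG fails at s0.
s0 ∉ Sat(AG (req → AX idle)).

Violated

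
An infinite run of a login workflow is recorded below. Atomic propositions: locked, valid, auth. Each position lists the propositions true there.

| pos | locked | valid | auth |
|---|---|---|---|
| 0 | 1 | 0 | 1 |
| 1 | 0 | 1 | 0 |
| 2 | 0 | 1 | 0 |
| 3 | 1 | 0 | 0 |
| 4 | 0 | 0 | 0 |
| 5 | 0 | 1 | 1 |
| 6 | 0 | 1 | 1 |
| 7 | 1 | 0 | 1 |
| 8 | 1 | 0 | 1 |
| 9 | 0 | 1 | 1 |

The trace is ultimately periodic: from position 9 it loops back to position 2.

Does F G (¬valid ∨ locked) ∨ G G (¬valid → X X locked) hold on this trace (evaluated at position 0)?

Does not hold

G (¬valid ∨ locked) is false at every position 0..9, so it never becomes true and F G (¬valid ∨ locked) fails.
G (¬valid → X X locked) must hold at every position from 0 onward. It fails at position 0, so G G (¬valid → X X locked) is false.
At position 0: F G (¬valid ∨ locked) is false; G G (¬valid → X X locked) is false; so F G (¬valid ∨ locked) ∨ G G (¬valid → X X locked) is false.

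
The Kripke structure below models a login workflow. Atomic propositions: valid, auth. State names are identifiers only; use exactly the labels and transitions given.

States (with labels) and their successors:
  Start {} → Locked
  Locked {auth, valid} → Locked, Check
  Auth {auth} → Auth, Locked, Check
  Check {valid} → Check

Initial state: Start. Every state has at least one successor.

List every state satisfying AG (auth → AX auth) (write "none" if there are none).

States satisfying auth → AX auth: {Start, Check}.
States satisfying AG (auth → AX auth): {Check}.

{Check}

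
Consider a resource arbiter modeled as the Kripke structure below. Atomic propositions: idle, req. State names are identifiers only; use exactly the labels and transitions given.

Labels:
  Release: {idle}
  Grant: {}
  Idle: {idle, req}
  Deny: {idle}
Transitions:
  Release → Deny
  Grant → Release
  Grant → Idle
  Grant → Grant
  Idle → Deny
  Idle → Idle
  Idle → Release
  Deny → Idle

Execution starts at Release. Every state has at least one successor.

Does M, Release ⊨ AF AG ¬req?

States satisfying AG ¬req: ∅.
States satisfying AF AG ¬req: ∅.
There is a path from Release along which AG ¬req never holds.
Release ∉ Sat(AF AG ¬req).

No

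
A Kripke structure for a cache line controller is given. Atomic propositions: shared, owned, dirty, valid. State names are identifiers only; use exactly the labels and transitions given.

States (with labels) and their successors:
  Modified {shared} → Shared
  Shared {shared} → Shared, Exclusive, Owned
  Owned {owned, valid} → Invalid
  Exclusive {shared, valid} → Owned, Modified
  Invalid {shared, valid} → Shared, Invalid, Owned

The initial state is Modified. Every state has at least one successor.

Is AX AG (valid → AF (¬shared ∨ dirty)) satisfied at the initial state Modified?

States satisfying AG (valid → AF (¬shared ∨ dirty)): ∅.
States satisfying AX AG (valid → AF (¬shared ∨ dirty)): ∅.
Modified ∉ Sat(AX AG (valid → AF (¬shared ∨ dirty))).

Violated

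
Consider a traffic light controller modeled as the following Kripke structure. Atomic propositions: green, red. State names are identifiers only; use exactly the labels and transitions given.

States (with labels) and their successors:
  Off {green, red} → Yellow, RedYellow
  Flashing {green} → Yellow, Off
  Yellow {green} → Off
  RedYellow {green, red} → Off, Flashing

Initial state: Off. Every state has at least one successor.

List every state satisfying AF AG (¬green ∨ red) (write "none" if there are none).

none

States satisfying AG (¬green ∨ red): ∅.
States satisfying AF AG (¬green ∨ red): ∅.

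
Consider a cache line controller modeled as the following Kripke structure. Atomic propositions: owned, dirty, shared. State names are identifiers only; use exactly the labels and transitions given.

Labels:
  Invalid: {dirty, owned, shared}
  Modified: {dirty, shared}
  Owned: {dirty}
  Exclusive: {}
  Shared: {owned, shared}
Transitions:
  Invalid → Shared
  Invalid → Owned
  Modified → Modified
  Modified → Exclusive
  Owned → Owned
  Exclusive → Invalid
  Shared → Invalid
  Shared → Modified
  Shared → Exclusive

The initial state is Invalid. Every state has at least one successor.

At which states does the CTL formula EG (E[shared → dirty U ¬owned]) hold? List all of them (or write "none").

States satisfying E[shared → dirty U ¬owned]: {Invalid, Modified, Owned, Exclusive}.
States satisfying EG (E[shared → dirty U ¬owned]): {Invalid, Modified, Owned, Exclusive}.

{Invalid, Modified, Owned, Exclusive}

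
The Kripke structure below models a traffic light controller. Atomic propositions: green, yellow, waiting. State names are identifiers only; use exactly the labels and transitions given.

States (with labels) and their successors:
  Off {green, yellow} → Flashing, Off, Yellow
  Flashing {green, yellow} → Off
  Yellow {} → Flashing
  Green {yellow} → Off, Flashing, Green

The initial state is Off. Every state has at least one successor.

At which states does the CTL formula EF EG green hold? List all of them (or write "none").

States satisfying EG green: {Off, Flashing}.
States satisfying EF EG green: {Off, Flashing, Yellow, Green}.

{Off, Flashing, Yellow, Green}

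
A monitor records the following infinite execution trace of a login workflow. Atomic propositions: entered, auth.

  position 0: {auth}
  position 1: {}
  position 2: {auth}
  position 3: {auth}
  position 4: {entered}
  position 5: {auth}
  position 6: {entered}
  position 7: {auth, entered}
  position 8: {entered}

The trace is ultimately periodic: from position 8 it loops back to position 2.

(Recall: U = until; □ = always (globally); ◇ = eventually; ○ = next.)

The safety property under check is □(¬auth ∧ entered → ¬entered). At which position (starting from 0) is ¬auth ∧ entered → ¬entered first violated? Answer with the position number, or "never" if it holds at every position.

Check ¬auth ∧ entered → ¬entered at each position in order: 0 ✓, 1 ✓, 2 ✓, 3 ✓.
At position 4 the labels are {entered}, so ¬auth ∧ entered → ¬entered is false there. This is the first violation.

4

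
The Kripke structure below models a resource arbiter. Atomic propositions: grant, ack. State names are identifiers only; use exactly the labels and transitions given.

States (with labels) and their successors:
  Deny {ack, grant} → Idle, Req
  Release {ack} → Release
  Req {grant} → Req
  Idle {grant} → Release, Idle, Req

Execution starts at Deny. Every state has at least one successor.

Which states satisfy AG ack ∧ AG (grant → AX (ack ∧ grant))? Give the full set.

States satisfying ack: {Deny, Release}.
States satisfying AG ack: {Release}.
States satisfying grant → AX (ack ∧ grant): {Release}.
States satisfying AG (grant → AX (ack ∧ grant)): {Release}.
States satisfying AG ack ∧ AG (grant → AX (ack ∧ grant)): {Release}.

{Release}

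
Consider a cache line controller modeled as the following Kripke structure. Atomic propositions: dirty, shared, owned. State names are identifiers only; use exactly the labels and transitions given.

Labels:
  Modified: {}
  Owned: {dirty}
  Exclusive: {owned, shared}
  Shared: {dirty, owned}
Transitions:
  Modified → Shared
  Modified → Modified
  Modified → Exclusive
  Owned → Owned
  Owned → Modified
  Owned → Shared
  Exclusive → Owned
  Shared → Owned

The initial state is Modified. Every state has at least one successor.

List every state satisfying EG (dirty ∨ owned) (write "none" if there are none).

States satisfying dirty ∨ owned: {Owned, Exclusive, Shared}.
States satisfying EG (dirty ∨ owned): {Owned, Exclusive, Shared}.

{Owned, Exclusive, Shared}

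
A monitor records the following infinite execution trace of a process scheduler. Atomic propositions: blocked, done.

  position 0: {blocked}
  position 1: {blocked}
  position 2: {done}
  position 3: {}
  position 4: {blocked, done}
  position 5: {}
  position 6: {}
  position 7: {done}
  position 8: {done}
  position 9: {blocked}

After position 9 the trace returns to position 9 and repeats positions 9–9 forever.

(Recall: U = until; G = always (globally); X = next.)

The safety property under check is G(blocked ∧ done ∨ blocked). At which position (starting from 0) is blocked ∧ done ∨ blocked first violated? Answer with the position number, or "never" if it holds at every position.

Check blocked ∧ done ∨ blocked at each position in order: 0 ✓, 1 ✓.
At position 2 the labels are {done}, so blocked ∧ done ∨ blocked is false there. This is the first violation.

2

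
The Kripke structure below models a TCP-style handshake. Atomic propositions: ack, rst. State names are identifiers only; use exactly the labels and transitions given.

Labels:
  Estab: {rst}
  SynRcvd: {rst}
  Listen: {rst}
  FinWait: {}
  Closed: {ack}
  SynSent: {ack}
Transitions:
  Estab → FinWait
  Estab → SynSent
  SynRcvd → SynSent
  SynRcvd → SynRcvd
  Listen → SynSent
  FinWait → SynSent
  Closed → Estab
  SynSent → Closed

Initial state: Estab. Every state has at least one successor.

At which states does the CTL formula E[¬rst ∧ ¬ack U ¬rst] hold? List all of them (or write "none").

{FinWait, Closed, SynSent}

States satisfying ¬rst ∧ ¬ack: {FinWait}.
States satisfying ¬rst: {FinWait, Closed, SynSent}.
States satisfying E[¬rst ∧ ¬ack U ¬rst]: {FinWait, Closed, SynSent}.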